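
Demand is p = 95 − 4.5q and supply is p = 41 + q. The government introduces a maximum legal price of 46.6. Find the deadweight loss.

48.93

Competitive equilibrium: 95 − 4.5q = 41 + q → q* = 9.8182, p* = 50.8182.
At the ceiling p = 46.6, quantity supplied = (46.6 − 41)/1 = 5.6.
Willingness to pay at q' = 5.6: 95 − 4.5·5.6 = 69.8.
Δq = 9.8182 − 5.6 = 4.2182; wedge = 69.8 − 46.6 = 23.2.
Welfare loss = ½ × 4.2182 × 23.2 = 48.93.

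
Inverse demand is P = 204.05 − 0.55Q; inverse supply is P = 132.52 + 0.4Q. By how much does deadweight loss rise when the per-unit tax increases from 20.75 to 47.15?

943.45

Competitive equilibrium: 204.05 − 0.55Q = 132.52 + 0.4Q → Q* = 75.2947, P* = 162.6379.
For a per-unit tax t: ΔQ = t/0.95, so DWL = ½·t·(t/0.95) = t²/1.9.
At t = 20.75: DWL = 226.612. At t = 47.15: DWL = 1170.064.
Increase = 1170.064 − 226.612 = 943.45.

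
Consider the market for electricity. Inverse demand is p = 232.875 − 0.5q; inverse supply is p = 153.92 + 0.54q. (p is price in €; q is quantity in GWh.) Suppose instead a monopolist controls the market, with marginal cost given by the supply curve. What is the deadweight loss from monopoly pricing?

Competitive equilibrium: 232.875 − 0.5q = 153.92 + 0.54q → q* = 75.9183, p* = 194.9159.
Marginal revenue: MR = 232.875 − q. Set MR = MC: 232.875 − q = 153.92 + 0.54q → q_m = 51.2695.
Price p_m = 232.875 − 0.5·51.2695 = 207.2403; MC(q_m) = 153.92 + 0.54·51.2695 = 181.6055.
Competitive q* = 75.9183, so Δq = 24.6488; wedge = 207.2403 − 181.6055 = 25.6348.
Deadweight loss = ½ × 24.6488 × 25.6348 = €315.93.

€315.93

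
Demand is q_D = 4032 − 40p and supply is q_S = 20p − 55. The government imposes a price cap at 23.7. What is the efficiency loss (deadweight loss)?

29592.60

In inverse form: demand p = 100.8 − 0.025q, supply p = 2.75 + 0.05q.
Competitive equilibrium: 100.8 − 0.025q = 2.75 + 0.05q → q* = 1307.3333, p* = 68.1167.
At the ceiling p = 23.7, quantity supplied = (23.7 − 2.75)/0.05 = 419.
Willingness to pay at q' = 419: 100.8 − 0.025·419 = 90.325.
Δq = 1307.3333 − 419 = 888.3333; wedge = 90.325 − 23.7 = 66.625.
Deadweight loss = ½ × 888.3333 × 66.625 = 29592.60.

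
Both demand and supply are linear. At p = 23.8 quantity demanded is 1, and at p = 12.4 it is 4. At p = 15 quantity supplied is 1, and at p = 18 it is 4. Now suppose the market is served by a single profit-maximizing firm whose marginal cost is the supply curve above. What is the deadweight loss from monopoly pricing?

3.76

Demand slope = (12.4 − 23.8)/(4 − 1) = −3.8, so p = 27.6 − 3.8q.
Supply slope = (18 − 15)/(4 − 1) = 1, so p = 14 + q.
Competitive equilibrium: 27.6 − 3.8q = 14 + q → q* = 2.8333, p* = 16.8333.
Marginal revenue: MR = 27.6 − 7.6q. Set MR = MC: 27.6 − 7.6q = 14 + q → q_m = 1.5814.
Price p_m = 27.6 − 3.8·1.5814 = 21.5907; MC(q_m) = 14 + 1·1.5814 = 15.5814.
Competitive q* = 2.8333, so Δq = 1.2519; wedge = 21.5907 − 15.5814 = 6.0093.
The triangle = ½ × 1.2519 × 6.0093 = 3.76.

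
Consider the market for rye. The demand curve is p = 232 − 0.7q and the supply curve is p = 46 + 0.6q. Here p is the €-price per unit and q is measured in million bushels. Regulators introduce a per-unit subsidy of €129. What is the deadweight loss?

Competitive equilibrium: 232 − 0.7q = 46 + 0.6q → q* = 143.07692, p* = 131.84615.
The subsidy lowers effective supply by 129: p = 0.6q − 83.
New quantity: 232 − 0.7q = 0.6q − 83 → q' = 242.30769.
Overproduction Δq = 242.30769 − 143.07692 = 99.23077; wedge = subsidy = 129.
DWL = ½ × 99.23077 × 129 = €6400.38 million.

€6400.38 million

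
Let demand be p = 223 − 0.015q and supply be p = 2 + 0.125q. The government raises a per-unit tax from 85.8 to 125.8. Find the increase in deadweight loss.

Competitive equilibrium: 223 − 0.015q = 2 + 0.125q → q* = 1578.5714, p* = 199.3214.
For a per-unit tax t: Δq = t/0.14, so DWL = ½·t·(t/0.14) = t²/0.28.
At t = 85.8: DWL = 26291.571. At t = 125.8: DWL = 56520.143.
Increase = 56520.143 − 26291.571 = 30228.57.

30228.57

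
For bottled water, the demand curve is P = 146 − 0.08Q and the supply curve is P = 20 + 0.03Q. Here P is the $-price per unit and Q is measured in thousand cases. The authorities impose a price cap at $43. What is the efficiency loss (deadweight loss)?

$7891.41 thousand

Competitive equilibrium: 146 − 0.08Q = 20 + 0.03Q → Q* = 1145.45455, P* = 54.36364.
At the ceiling P = 43, quantity supplied = (43 − 20)/0.03 = 766.66667.
Willingness to pay at Q' = 766.66667: 146 − 0.08·766.66667 = 84.66667.
ΔQ = 1145.45455 − 766.66667 = 378.78788; wedge = 84.66667 − 43 = 41.66667.
Welfare loss = ½ × 378.78788 × 41.66667 = $7891.41 thousand.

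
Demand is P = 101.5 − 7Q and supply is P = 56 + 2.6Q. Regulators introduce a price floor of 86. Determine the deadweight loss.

30.61

Competitive equilibrium: 101.5 − 7Q = 56 + 2.6Q → Q* = 4.7396, P* = 68.3229.
At the floor P = 86, quantity demanded = (101.5 − 86)/7 = 2.2143.
Sellers' marginal cost at Q' = 2.2143: 56 + 2.6·2.2143 = 61.7572.
ΔQ = 4.7396 − 2.2143 = 2.5253; wedge = 86 − 61.7572 = 24.2428.
The triangle = ½ × 2.5253 × 24.2428 = 30.61.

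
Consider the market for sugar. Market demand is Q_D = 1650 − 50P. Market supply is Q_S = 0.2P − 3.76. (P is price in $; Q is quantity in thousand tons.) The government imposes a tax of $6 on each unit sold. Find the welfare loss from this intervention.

In inverse form: demand P = 33 − 0.02Q, supply P = 18.8 + 5Q.
Competitive equilibrium: 33 − 0.02Q = 18.8 + 5Q → Q* = 2.8287, P* = 32.9434.
With the tax, the buyer price exceeds the seller price by 6: (33 − 0.02Q) − (18.8 + 5Q) = 6 → Q' = 1.6335.
ΔQ = 2.8287 − 1.6335 = 1.1952; the wedge equals the tax, 6.
The triangle = ½ × 1.1952 × 6 = $3.59 thousand.

$3.59 thousand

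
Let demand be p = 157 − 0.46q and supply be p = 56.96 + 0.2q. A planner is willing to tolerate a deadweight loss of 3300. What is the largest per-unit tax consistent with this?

Competitive equilibrium: 157 − 0.46q = 56.96 + 0.2q → q* = 151.5758, p* = 87.2752.
A tax t gives Δq = t/0.66 and wedge t, so DWL = t²/1.32.
t²/1.32 = 3300 → t² = 4356 → t = 66.

66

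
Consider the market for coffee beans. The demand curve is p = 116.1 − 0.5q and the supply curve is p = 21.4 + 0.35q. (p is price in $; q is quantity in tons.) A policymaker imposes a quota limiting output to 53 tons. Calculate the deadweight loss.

Competitive equilibrium: 116.1 − 0.5q = 21.4 + 0.35q → q* = 111.4118, p* = 60.3941.
At q = 53: demand price = 116.1 − 0.5·53 = 89.6; supply price = 21.4 + 0.35·53 = 39.95.
Δq = 111.4118 − 53 = 58.4118; wedge = 89.6 − 39.95 = 49.65.
The triangle = ½ × 58.4118 × 49.65 = $1450.07.

$1450.07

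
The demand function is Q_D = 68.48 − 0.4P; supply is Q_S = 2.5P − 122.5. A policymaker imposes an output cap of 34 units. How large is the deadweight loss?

96.03

In inverse form: demand P = 171.2 − 2.5Q, supply P = 49 + 0.4Q.
Competitive equilibrium: 171.2 − 2.5Q = 49 + 0.4Q → Q* = 42.1379, P* = 65.8552.
At Q = 34: demand price = 171.2 − 2.5·34 = 86.2; supply price = 49 + 0.4·34 = 62.6.
ΔQ = 42.1379 − 34 = 8.1379; wedge = 86.2 − 62.6 = 23.6.
DWL = ½ × 8.1379 × 23.6 = 96.03.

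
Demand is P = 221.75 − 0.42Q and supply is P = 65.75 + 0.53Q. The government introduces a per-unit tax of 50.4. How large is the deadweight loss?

Competitive equilibrium: 221.75 − 0.42Q = 65.75 + 0.53Q → Q* = 164.2105, P* = 152.7816.
With the tax, the buyer price exceeds the seller price by 50.4: (221.75 − 0.42Q) − (65.75 + 0.53Q) = 50.4 → Q' = 111.1579.
ΔQ = 164.2105 − 111.1579 = 53.0526; the wedge equals the tax, 50.4.
DWL = ½ × 53.0526 × 50.4 = 1336.93.

1336.93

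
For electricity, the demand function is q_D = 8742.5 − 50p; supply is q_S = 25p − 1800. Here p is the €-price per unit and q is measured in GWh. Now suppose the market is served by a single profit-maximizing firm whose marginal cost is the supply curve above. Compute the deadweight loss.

In inverse form: demand p = 174.85 − 0.02q, supply p = 72 + 0.04q.
Competitive equilibrium: 174.85 − 0.02q = 72 + 0.04q → q* = 1714.1667, p* = 140.5667.
Marginal revenue: MR = 174.85 − 0.04q. Set MR = MC: 174.85 − 0.04q = 72 + 0.04q → q_m = 1285.625.
Price p_m = 174.85 − 0.02·1285.625 = 149.1375; MC(q_m) = 72 + 0.04·1285.625 = 123.425.
Competitive q* = 1714.1667, so Δq = 428.5417; wedge = 149.1375 − 123.425 = 25.7125.
Deadweight loss = ½ × 428.5417 × 25.7125 = €5509.44.

€5509.44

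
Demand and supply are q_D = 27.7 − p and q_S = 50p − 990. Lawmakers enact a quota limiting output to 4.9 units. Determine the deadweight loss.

In inverse form: demand p = 27.7 − q, supply p = 19.8 + 0.02q.
Competitive equilibrium: 27.7 − q = 19.8 + 0.02q → q* = 7.7451, p* = 19.9549.
At q = 4.9: demand price = 27.7 − 1·4.9 = 22.8; supply price = 19.8 + 0.02·4.9 = 19.898.
Δq = 7.7451 − 4.9 = 2.8451; wedge = 22.8 − 19.898 = 2.902.
DWL = ½ × 2.8451 × 2.902 = 4.13.

4.13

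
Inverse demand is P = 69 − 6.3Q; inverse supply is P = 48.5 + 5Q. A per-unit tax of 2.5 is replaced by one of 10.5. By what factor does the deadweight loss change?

Competitive equilibrium: 69 − 6.3Q = 48.5 + 5Q → Q* = 1.8142, P* = 57.5708.
For a per-unit tax t: ΔQ = t/11.3, so DWL = ½·t·(t/11.3) = t²/22.6.
At t = 2.5: DWL = 0.277. At t = 10.5: DWL = 4.878.
Ratio = (10.5/2.5)² = 17.64.

17.64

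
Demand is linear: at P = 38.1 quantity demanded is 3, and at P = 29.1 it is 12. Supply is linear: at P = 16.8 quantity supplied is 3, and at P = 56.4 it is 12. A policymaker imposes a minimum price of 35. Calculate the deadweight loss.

1.93

Demand slope = (29.1 − 38.1)/(12 − 3) = −1, so P = 41.1 − Q.
Supply slope = (56.4 − 16.8)/(12 − 3) = 4.4, so P = 3.6 + 4.4Q.
Competitive equilibrium: 41.1 − Q = 3.6 + 4.4Q → Q* = 6.9444, P* = 34.1556.
At the floor P = 35, quantity demanded = (41.1 − 35)/1 = 6.1.
Sellers' marginal cost at Q' = 6.1: 3.6 + 4.4·6.1 = 30.44.
ΔQ = 6.9444 − 6.1 = 0.8444; wedge = 35 − 30.44 = 4.56.
Welfare loss = ½ × 0.8444 × 4.56 = 1.93.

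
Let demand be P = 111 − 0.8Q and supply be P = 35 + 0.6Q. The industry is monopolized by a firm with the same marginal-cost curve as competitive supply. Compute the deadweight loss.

Competitive equilibrium: 111 − 0.8Q = 35 + 0.6Q → Q* = 54.2857, P* = 67.5714.
Marginal revenue: MR = 111 − 1.6Q. Set MR = MC: 111 − 1.6Q = 35 + 0.6Q → Q_m = 34.5455.
Price P_m = 111 − 0.8·34.5455 = 83.3636; MC(Q_m) = 35 + 0.6·34.5455 = 55.7273.
Competitive Q* = 54.2857, so ΔQ = 19.7402; wedge = 83.3636 − 55.7273 = 27.6363.
Deadweight loss = ½ × 19.7402 × 27.6363 = 272.77.

272.77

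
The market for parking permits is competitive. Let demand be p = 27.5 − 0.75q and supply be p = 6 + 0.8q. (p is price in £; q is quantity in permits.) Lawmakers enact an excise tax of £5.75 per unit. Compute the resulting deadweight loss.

£10.67

Competitive equilibrium: 27.5 − 0.75q = 6 + 0.8q → q* = 13.871, p* = 17.0968.
With the tax, the buyer price exceeds the seller price by 5.75: (27.5 − 0.75q) − (6 + 0.8q) = 5.75 → q' = 10.1613.
Δq = 13.871 − 10.1613 = 3.7097; the wedge equals the tax, 5.75.
DWL = ½ × 3.7097 × 5.75 = £10.67.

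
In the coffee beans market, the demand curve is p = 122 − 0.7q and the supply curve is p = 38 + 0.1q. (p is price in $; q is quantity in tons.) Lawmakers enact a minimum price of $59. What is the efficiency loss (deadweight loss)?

Competitive equilibrium: 122 − 0.7q = 38 + 0.1q → q* = 105, p* = 48.5.
At the floor p = 59, quantity demanded = (122 − 59)/0.7 = 90.
Sellers' marginal cost at q' = 90: 38 + 0.1·90 = 47.
Δq = 105 − 90 = 15; wedge = 59 − 47 = 12.
DWL = ½ × 15 × 12 = $90.

$90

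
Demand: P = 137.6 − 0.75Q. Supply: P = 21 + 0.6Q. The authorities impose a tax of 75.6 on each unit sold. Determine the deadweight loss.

2116.80

Competitive equilibrium: 137.6 − 0.75Q = 21 + 0.6Q → Q* = 86.3704, P* = 72.8222.
With the tax, the buyer price exceeds the seller price by 75.6: (137.6 − 0.75Q) − (21 + 0.6Q) = 75.6 → Q' = 30.3704.
ΔQ = 86.3704 − 30.3704 = 56; the wedge equals the tax, 75.6.
DWL = ½ × 56 × 75.6 = 2116.80.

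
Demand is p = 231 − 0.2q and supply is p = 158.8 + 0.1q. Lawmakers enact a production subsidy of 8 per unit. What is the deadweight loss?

Competitive equilibrium: 231 − 0.2q = 158.8 + 0.1q → q* = 240.6667, p* = 182.8667.
The subsidy lowers effective supply by 8: p = 150.8 + 0.1q.
New quantity: 231 − 0.2q = 150.8 + 0.1q → q' = 267.3333.
Overproduction Δq = 267.3333 − 240.6667 = 26.6666; wedge = subsidy = 8.
Welfare loss = ½ × 26.6666 × 8 = 106.67.

106.67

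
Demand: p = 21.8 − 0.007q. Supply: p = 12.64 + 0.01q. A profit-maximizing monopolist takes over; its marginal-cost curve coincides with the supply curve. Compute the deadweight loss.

Competitive equilibrium: 21.8 − 0.007q = 12.64 + 0.01q → q* = 538.823529, p* = 18.028235.
Marginal revenue: MR = 21.8 − 0.014q. Set MR = MC: 21.8 − 0.014q = 12.64 + 0.01q → q_m = 381.666667.
Price p_m = 21.8 − 0.007·381.666667 = 19.128333; MC(q_m) = 12.64 + 0.01·381.666667 = 16.456667.
Competitive q* = 538.823529, so Δq = 157.156862; wedge = 19.128333 − 16.456667 = 2.671666.
The triangle = ½ × 157.156862 × 2.671666 = 209.94.

209.94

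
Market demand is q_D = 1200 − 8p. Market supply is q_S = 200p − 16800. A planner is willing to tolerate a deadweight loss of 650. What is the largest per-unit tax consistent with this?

13

In inverse form: demand p = 150 − 0.125q, supply p = 84 + 0.005q.
Competitive equilibrium: 150 − 0.125q = 84 + 0.005q → q* = 507.6923, p* = 86.5385.
A tax t gives Δq = t/0.13 and wedge t, so DWL = t²/0.26.
t²/0.26 = 650 → t² = 169 → t = 13.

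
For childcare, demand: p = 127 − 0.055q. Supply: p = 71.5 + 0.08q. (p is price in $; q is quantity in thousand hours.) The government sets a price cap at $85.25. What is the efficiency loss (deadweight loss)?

Competitive equilibrium: 127 − 0.055q = 71.5 + 0.08q → q* = 411.1111, p* = 104.3889.
At the ceiling p = 85.25, quantity supplied = (85.25 − 71.5)/0.08 = 171.875.
Willingness to pay at q' = 171.875: 127 − 0.055·171.875 = 117.5469.
Δq = 411.1111 − 171.875 = 239.2361; wedge = 117.5469 − 85.25 = 32.2969.
The triangle = ½ × 239.2361 × 32.2969 = $3863.29 thousand.

$3863.29 thousand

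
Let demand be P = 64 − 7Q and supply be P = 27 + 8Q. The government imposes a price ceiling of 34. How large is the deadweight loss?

Competitive equilibrium: 64 − 7Q = 27 + 8Q → Q* = 2.4667, P* = 46.7333.
At the ceiling P = 34, quantity supplied = (34 − 27)/8 = 0.875.
Willingness to pay at Q' = 0.875: 64 − 7·0.875 = 57.875.
ΔQ = 2.4667 − 0.875 = 1.5917; wedge = 57.875 − 34 = 23.875.
Welfare loss = ½ × 1.5917 × 23.875 = 19.

19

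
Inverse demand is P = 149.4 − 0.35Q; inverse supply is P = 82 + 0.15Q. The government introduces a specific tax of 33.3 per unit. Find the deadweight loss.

1108.89

Competitive equilibrium: 149.4 − 0.35Q = 82 + 0.15Q → Q* = 134.8, P* = 102.22.
With the tax, the buyer price exceeds the seller price by 33.3: (149.4 − 0.35Q) − (82 + 0.15Q) = 33.3 → Q' = 68.2.
ΔQ = 134.8 − 68.2 = 66.6; the wedge equals the tax, 33.3.
Welfare loss = ½ × 66.6 × 33.3 = 1108.89.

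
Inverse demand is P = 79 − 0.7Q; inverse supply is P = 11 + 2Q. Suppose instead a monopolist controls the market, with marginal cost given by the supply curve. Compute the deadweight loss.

36.30

Competitive equilibrium: 79 − 0.7Q = 11 + 2Q → Q* = 25.1852, P* = 61.3704.
Marginal revenue: MR = 79 − 1.4Q. Set MR = MC: 79 − 1.4Q = 11 + 2Q → Q_m = 20.
Price P_m = 79 − 0.7·20 = 65; MC(Q_m) = 11 + 2·20 = 51.
Competitive Q* = 25.1852, so ΔQ = 5.1852; wedge = 65 − 51 = 14.
DWL = ½ × 5.1852 × 14 = 36.30.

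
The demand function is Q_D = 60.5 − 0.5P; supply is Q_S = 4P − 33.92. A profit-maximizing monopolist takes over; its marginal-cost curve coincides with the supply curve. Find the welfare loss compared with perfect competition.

In inverse form: demand P = 121 − 2Q, supply P = 8.48 + 0.25Q.
Competitive equilibrium: 121 − 2Q = 8.48 + 0.25Q → Q* = 50.0089, P* = 20.9822.
Marginal revenue: MR = 121 − 4Q. Set MR = MC: 121 − 4Q = 8.48 + 0.25Q → Q_m = 26.4753.
Price P_m = 121 − 2·26.4753 = 68.0494; MC(Q_m) = 8.48 + 0.25·26.4753 = 15.0988.
Competitive Q* = 50.0089, so ΔQ = 23.5336; wedge = 68.0494 − 15.0988 = 52.9506.
DWL = ½ × 23.5336 × 52.9506 = 623.06.

623.06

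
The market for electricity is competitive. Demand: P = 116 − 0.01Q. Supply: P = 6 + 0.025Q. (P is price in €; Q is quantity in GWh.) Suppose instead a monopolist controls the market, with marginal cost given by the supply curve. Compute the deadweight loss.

€8536.16

Competitive equilibrium: 116 − 0.01Q = 6 + 0.025Q → Q* = 3142.85714, P* = 84.57143.
Marginal revenue: MR = 116 − 0.02Q. Set MR = MC: 116 − 0.02Q = 6 + 0.025Q → Q_m = 2444.44444.
Price P_m = 116 − 0.01·2444.44444 = 91.55556; MC(Q_m) = 6 + 0.025·2444.44444 = 67.11111.
Competitive Q* = 3142.85714, so ΔQ = 698.4127; wedge = 91.55556 − 67.11111 = 24.44445.
Deadweight loss = ½ × 698.4127 × 24.44445 = €8536.16.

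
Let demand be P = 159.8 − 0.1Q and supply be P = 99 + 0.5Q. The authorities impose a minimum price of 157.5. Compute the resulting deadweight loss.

Competitive equilibrium: 159.8 − 0.1Q = 99 + 0.5Q → Q* = 101.3333, P* = 149.6667.
At the floor P = 157.5, quantity demanded = (159.8 − 157.5)/0.1 = 23.
Sellers' marginal cost at Q' = 23: 99 + 0.5·23 = 110.5.
ΔQ = 101.3333 − 23 = 78.3333; wedge = 157.5 − 110.5 = 47.
Deadweight loss = ½ × 78.3333 × 47 = 1840.83.

1840.83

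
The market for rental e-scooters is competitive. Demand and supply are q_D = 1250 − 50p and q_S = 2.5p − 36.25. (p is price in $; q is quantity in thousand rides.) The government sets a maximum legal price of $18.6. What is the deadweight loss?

In inverse form: demand p = 25 − 0.02q, supply p = 14.5 + 0.4q.
Competitive equilibrium: 25 − 0.02q = 14.5 + 0.4q → q* = 25, p* = 24.5.
At the ceiling p = 18.6, quantity supplied = (18.6 − 14.5)/0.4 = 10.25.
Willingness to pay at q' = 10.25: 25 − 0.02·10.25 = 24.795.
Δq = 25 − 10.25 = 14.75; wedge = 24.795 − 18.6 = 6.195.
Welfare loss = ½ × 14.75 × 6.195 = $45.69 thousand.

$45.69 thousand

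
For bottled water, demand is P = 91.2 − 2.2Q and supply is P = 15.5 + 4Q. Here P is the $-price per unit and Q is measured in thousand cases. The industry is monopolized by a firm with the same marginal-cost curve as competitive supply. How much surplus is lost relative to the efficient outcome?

Competitive equilibrium: 91.2 − 2.2Q = 15.5 + 4Q → Q* = 12.2097, P* = 64.3387.
Marginal revenue: MR = 91.2 − 4.4Q. Set MR = MC: 91.2 − 4.4Q = 15.5 + 4Q → Q_m = 9.0119.
Price P_m = 91.2 − 2.2·9.0119 = 71.3738; MC(Q_m) = 15.5 + 4·9.0119 = 51.5476.
Competitive Q* = 12.2097, so ΔQ = 3.1978; wedge = 71.3738 − 51.5476 = 19.8262.
Welfare loss = ½ × 3.1978 × 19.8262 = $31.70 thousand.

$31.70 thousand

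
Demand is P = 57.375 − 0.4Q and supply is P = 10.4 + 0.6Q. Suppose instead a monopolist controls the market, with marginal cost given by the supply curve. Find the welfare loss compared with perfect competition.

Competitive equilibrium: 57.375 − 0.4Q = 10.4 + 0.6Q → Q* = 46.975, P* = 38.585.
Marginal revenue: MR = 57.375 − 0.8Q. Set MR = MC: 57.375 − 0.8Q = 10.4 + 0.6Q → Q_m = 33.5536.
Price P_m = 57.375 − 0.4·33.5536 = 43.9536; MC(Q_m) = 10.4 + 0.6·33.5536 = 30.5322.
Competitive Q* = 46.975, so ΔQ = 13.4214; wedge = 43.9536 − 30.5322 = 13.4214.
Deadweight loss = ½ × 13.4214 × 13.4214 = 90.07.

90.07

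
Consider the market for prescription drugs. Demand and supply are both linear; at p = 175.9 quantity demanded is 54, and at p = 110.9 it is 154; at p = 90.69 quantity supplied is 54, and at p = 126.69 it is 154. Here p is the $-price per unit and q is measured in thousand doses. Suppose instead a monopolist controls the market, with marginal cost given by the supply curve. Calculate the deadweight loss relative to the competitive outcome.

Demand slope = (110.9 − 175.9)/(154 − 54) = −0.65, so p = 211 − 0.65q.
Supply slope = (126.69 − 90.69)/(154 − 54) = 0.36, so p = 71.25 + 0.36q.
Competitive equilibrium: 211 − 0.65q = 71.25 + 0.36q → q* = 138.3663, p* = 121.0619.
Marginal revenue: MR = 211 − 1.3q. Set MR = MC: 211 − 1.3q = 71.25 + 0.36q → q_m = 84.1867.
Price p_m = 211 − 0.65·84.1867 = 156.2786; MC(q_m) = 71.25 + 0.36·84.1867 = 101.5572.
Competitive q* = 138.3663, so Δq = 54.1796; wedge = 156.2786 − 101.5572 = 54.7214.
DWL = ½ × 54.1796 × 54.7214 = $1482.39 thousand.

$1482.39 thousand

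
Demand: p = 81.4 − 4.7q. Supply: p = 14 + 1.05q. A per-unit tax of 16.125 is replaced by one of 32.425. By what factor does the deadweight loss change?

Competitive equilibrium: 81.4 − 4.7q = 14 + 1.05q → q* = 11.7217, p* = 26.3078.
For a per-unit tax t: Δq = t/5.75, so DWL = ½·t·(t/5.75) = t²/11.5.
At t = 16.125: DWL = 22.610. At t = 32.425: DWL = 91.424.
Ratio = (32.425/16.125)² = 4.044.

4.044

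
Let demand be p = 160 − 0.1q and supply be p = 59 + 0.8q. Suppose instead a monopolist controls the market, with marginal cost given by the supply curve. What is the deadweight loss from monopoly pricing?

Competitive equilibrium: 160 − 0.1q = 59 + 0.8q → q* = 112.2222, p* = 148.7778.
Marginal revenue: MR = 160 − 0.2q. Set MR = MC: 160 − 0.2q = 59 + 0.8q → q_m = 101.
Price p_m = 160 − 0.1·101 = 149.9; MC(q_m) = 59 + 0.8·101 = 139.8.
Competitive q* = 112.2222, so Δq = 11.2222; wedge = 149.9 − 139.8 = 10.1.
Welfare loss = ½ × 11.2222 × 10.1 = 56.67.

56.67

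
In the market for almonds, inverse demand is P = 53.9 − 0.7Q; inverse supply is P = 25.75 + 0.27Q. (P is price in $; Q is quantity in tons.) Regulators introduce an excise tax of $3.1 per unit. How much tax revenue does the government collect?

$80.06

Competitive equilibrium: 53.9 − 0.7Q = 25.75 + 0.27Q → Q* = 29.0206, P* = 33.5856.
With the tax, the buyer price exceeds the seller price by 3.1: (53.9 − 0.7Q) − (25.75 + 0.27Q) = 3.1 → Q' = 25.8247.
Tax revenue = 3.1 × 25.8247 = $80.06.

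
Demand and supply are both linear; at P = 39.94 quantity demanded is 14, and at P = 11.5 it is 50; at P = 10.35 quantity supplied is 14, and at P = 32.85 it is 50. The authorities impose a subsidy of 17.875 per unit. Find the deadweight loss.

112.90

Demand slope = (11.5 − 39.94)/(50 − 14) = −0.79, so P = 51 − 0.79Q.
Supply slope = (32.85 − 10.35)/(50 − 14) = 0.625, so P = 1.6 + 0.625Q.
Competitive equilibrium: 51 − 0.79Q = 1.6 + 0.625Q → Q* = 34.9117, P* = 23.4198.
The subsidy lowers effective supply by 17.875: P = 0.625Q − 16.275.
New quantity: 51 − 0.79Q = 0.625Q − 16.275 → Q' = 47.5442.
Overproduction ΔQ = 47.5442 − 34.9117 = 12.6325; wedge = subsidy = 17.875.
Deadweight loss = ½ × 12.6325 × 17.875 = 112.90.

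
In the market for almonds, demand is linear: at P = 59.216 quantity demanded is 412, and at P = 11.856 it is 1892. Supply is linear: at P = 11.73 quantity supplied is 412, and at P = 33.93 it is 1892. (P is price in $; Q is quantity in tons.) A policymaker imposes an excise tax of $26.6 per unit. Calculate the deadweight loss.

Demand slope = (11.856 − 59.216)/(1892 − 412) = −0.032, so P = 72.4 − 0.032Q.
Supply slope = (33.93 − 11.73)/(1892 − 412) = 0.015, so P = 5.55 + 0.015Q.
Competitive equilibrium: 72.4 − 0.032Q = 5.55 + 0.015Q → Q* = 1422.3404, P* = 26.8851.
With the tax, the buyer price exceeds the seller price by 26.6: (72.4 − 0.032Q) − (5.55 + 0.015Q) = 26.6 → Q' = 856.383.
ΔQ = 1422.3404 − 856.383 = 565.9574; the wedge equals the tax, 26.6.
Deadweight loss = ½ × 565.9574 × 26.6 = $7527.23.

$7527.23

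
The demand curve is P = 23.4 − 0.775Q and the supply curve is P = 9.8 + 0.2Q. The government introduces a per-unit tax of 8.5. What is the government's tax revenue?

44.46

Competitive equilibrium: 23.4 − 0.775Q = 9.8 + 0.2Q → Q* = 13.9487, P* = 12.5897.
With the tax, the buyer price exceeds the seller price by 8.5: (23.4 − 0.775Q) − (9.8 + 0.2Q) = 8.5 → Q' = 5.2308.
Tax revenue = 8.5 × 5.2308 = 44.46.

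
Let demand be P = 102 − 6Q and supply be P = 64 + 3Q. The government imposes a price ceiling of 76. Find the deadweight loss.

0.22

Competitive equilibrium: 102 − 6Q = 64 + 3Q → Q* = 4.2222, P* = 76.6667.
At the ceiling P = 76, quantity supplied = (76 − 64)/3 = 4.
Willingness to pay at Q' = 4: 102 − 6·4 = 78.
ΔQ = 4.2222 − 4 = 0.2222; wedge = 78 − 76 = 2.
The triangle = ½ × 0.2222 × 2 = 0.22.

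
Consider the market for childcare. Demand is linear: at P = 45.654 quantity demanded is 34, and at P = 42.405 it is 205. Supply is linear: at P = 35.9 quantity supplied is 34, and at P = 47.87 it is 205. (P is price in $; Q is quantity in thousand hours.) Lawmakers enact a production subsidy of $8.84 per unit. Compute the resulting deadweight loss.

$439.02 thousand

Demand slope = (42.405 − 45.654)/(205 − 34) = −0.019, so P = 46.3 − 0.019Q.
Supply slope = (47.87 − 35.9)/(205 − 34) = 0.07, so P = 33.52 + 0.07Q.
Competitive equilibrium: 46.3 − 0.019Q = 33.52 + 0.07Q → Q* = 143.5955, P* = 43.5717.
The subsidy lowers effective supply by 8.84: P = 24.68 + 0.07Q.
New quantity: 46.3 − 0.019Q = 24.68 + 0.07Q → Q' = 242.9213.
Overproduction ΔQ = 242.9213 − 143.5955 = 99.3258; wedge = subsidy = 8.84.
DWL = ½ × 99.3258 × 8.84 = $439.02 thousand.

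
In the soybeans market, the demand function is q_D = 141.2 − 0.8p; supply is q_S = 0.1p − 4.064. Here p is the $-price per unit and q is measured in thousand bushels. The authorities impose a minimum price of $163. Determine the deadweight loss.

$9.16 thousand

In inverse form: demand p = 176.5 − 1.25q, supply p = 40.64 + 10q.
Competitive equilibrium: 176.5 − 1.25q = 40.64 + 10q → q* = 12.0764, p* = 161.4044.
At the floor p = 163, quantity demanded = (176.5 − 163)/1.25 = 10.8.
Sellers' marginal cost at q' = 10.8: 40.64 + 10·10.8 = 148.64.
Δq = 12.0764 − 10.8 = 1.2764; wedge = 163 − 148.64 = 14.36.
Welfare loss = ½ × 1.2764 × 14.36 = $9.16 thousand.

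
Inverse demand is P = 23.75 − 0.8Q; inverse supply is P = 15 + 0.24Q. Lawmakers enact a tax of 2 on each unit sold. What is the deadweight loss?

1.92

Competitive equilibrium: 23.75 − 0.8Q = 15 + 0.24Q → Q* = 8.4135, P* = 17.0192.
With the tax, the buyer price exceeds the seller price by 2: (23.75 − 0.8Q) − (15 + 0.24Q) = 2 → Q' = 6.4904.
ΔQ = 8.4135 − 6.4904 = 1.9231; the wedge equals the tax, 2.
Deadweight loss = ½ × 1.9231 × 2 = 1.92.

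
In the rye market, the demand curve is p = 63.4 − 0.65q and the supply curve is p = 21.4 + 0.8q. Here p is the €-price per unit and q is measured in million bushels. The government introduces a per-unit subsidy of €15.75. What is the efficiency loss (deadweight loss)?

€85.54 million

Competitive equilibrium: 63.4 − 0.65q = 21.4 + 0.8q → q* = 28.9655, p* = 44.5724.
The subsidy lowers effective supply by 15.75: p = 5.65 + 0.8q.
New quantity: 63.4 − 0.65q = 5.65 + 0.8q → q' = 39.8276.
Overproduction Δq = 39.8276 − 28.9655 = 10.8621; wedge = subsidy = 15.75.
Welfare loss = ½ × 10.8621 × 15.75 = €85.54 million.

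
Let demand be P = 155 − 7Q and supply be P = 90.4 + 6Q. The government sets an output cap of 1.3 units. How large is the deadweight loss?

Competitive equilibrium: 155 − 7Q = 90.4 + 6Q → Q* = 4.9692, P* = 120.2154.
At Q = 1.3: demand price = 155 − 7·1.3 = 145.9; supply price = 90.4 + 6·1.3 = 98.2.
ΔQ = 4.9692 − 1.3 = 3.6692; wedge = 145.9 − 98.2 = 47.7.
Welfare loss = ½ × 3.6692 × 47.7 = 87.51.

87.51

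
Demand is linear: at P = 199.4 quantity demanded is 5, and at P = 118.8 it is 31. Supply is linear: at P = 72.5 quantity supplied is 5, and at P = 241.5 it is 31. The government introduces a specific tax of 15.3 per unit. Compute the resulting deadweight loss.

12.19

Demand slope = (118.8 − 199.4)/(31 − 5) = −3.1, so P = 214.9 − 3.1Q.
Supply slope = (241.5 − 72.5)/(31 − 5) = 6.5, so P = 40 + 6.5Q.
Competitive equilibrium: 214.9 − 3.1Q = 40 + 6.5Q → Q* = 18.2188, P* = 158.4219.
With the tax, the buyer price exceeds the seller price by 15.3: (214.9 − 3.1Q) − (40 + 6.5Q) = 15.3 → Q' = 16.625.
ΔQ = 18.2188 − 16.625 = 1.5938; the wedge equals the tax, 15.3.
Deadweight loss = ½ × 1.5938 × 15.3 = 12.19.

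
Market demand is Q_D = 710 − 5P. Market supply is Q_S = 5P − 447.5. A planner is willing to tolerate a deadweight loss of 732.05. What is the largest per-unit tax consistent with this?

24.2

In inverse form: demand P = 142 − 0.2Q, supply P = 89.5 + 0.2Q.
Competitive equilibrium: 142 − 0.2Q = 89.5 + 0.2Q → Q* = 131.25, P* = 115.75.
A tax t gives ΔQ = t/0.4 and wedge t, so DWL = t²/0.8.
t²/0.8 = 732.05 → t² = 585.64 → t = 24.2.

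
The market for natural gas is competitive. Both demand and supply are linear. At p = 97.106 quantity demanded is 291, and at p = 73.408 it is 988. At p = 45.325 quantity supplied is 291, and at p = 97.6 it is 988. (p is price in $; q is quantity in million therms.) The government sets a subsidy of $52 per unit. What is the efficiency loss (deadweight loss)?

Demand slope = (73.408 − 97.106)/(988 − 291) = −0.034, so p = 107 − 0.034q.
Supply slope = (97.6 − 45.325)/(988 − 291) = 0.075, so p = 23.5 + 0.075q.
Competitive equilibrium: 107 − 0.034q = 23.5 + 0.075q → q* = 766.055, p* = 80.9541.
The subsidy lowers effective supply by 52: p = 0.075q − 28.5.
New quantity: 107 − 0.034q = 0.075q − 28.5 → q' = 1243.1193.
Overproduction Δq = 1243.1193 − 766.055 = 477.0643; wedge = subsidy = 52.
Welfare loss = ½ × 477.0643 × 52 = $12403.67 million.

$12403.67 million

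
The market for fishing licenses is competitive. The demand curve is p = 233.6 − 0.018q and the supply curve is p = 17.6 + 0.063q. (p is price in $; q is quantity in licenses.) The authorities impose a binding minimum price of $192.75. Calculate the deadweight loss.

Competitive equilibrium: 233.6 − 0.018q = 17.6 + 0.063q → q* = 2666.6667, p* = 185.6.
At the floor p = 192.75, quantity demanded = (233.6 − 192.75)/0.018 = 2269.4444.
Sellers' marginal cost at q' = 2269.4444: 17.6 + 0.063·2269.4444 = 160.575.
Δq = 2666.6667 − 2269.4444 = 397.2223; wedge = 192.75 − 160.575 = 32.175.
Deadweight loss = ½ × 397.2223 × 32.175 = $6390.31.

$6390.31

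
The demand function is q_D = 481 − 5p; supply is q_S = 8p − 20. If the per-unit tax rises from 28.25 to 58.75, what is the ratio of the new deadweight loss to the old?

In inverse form: demand p = 96.2 − 0.2q, supply p = 2.5 + 0.125q.
Competitive equilibrium: 96.2 − 0.2q = 2.5 + 0.125q → q* = 288.3077, p* = 38.5385.
For a per-unit tax t: Δq = t/0.325, so DWL = ½·t·(t/0.325) = t²/0.65.
At t = 28.25: DWL = 1227.788. At t = 58.75: DWL = 5310.096.
Ratio = (58.75/28.25)² = 4.325.

4.325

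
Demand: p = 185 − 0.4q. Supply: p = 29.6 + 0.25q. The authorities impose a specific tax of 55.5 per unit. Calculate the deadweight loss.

Competitive equilibrium: 185 − 0.4q = 29.6 + 0.25q → q* = 239.0769, p* = 89.3692.
With the tax, the buyer price exceeds the seller price by 55.5: (185 − 0.4q) − (29.6 + 0.25q) = 55.5 → q' = 153.6923.
Δq = 239.0769 − 153.6923 = 85.3846; the wedge equals the tax, 55.5.
The triangle = ½ × 85.3846 × 55.5 = 2369.42.

2369.42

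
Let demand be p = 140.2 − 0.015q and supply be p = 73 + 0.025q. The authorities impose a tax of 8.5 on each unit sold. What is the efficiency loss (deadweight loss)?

903.125

Competitive equilibrium: 140.2 − 0.015q = 73 + 0.025q → q* = 1680, p* = 115.
With the tax, the buyer price exceeds the seller price by 8.5: (140.2 − 0.015q) − (73 + 0.025q) = 8.5 → q' = 1467.5.
Δq = 1680 − 1467.5 = 212.5; the wedge equals the tax, 8.5.
The triangle = ½ × 212.5 × 8.5 = 903.125.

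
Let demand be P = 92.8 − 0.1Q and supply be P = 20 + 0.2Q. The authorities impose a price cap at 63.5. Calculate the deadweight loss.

95

Competitive equilibrium: 92.8 − 0.1Q = 20 + 0.2Q → Q* = 242.6667, P* = 68.5333.
At the ceiling P = 63.5, quantity supplied = (63.5 − 20)/0.2 = 217.5.
Willingness to pay at Q' = 217.5: 92.8 − 0.1·217.5 = 71.05.
ΔQ = 242.6667 − 217.5 = 25.1667; wedge = 71.05 − 63.5 = 7.55.
The triangle = ½ × 25.1667 × 7.55 = 95.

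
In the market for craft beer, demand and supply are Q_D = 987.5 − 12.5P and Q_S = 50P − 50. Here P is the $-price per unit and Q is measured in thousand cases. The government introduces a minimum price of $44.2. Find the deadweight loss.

In inverse form: demand P = 79 − 0.08Q, supply P = 1 + 0.02Q.
Competitive equilibrium: 79 − 0.08Q = 1 + 0.02Q → Q* = 780, P* = 16.6.
At the floor P = 44.2, quantity demanded = (79 − 44.2)/0.08 = 435.
Sellers' marginal cost at Q' = 435: 1 + 0.02·435 = 9.7.
ΔQ = 780 − 435 = 345; wedge = 44.2 − 9.7 = 34.5.
The triangle = ½ × 345 × 34.5 = $5951.25 thousand.

$5951.25 thousand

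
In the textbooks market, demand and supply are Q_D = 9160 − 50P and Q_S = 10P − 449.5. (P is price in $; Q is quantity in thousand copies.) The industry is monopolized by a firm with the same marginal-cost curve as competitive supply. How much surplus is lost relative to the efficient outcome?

In inverse form: demand P = 183.2 − 0.02Q, supply P = 44.95 + 0.1Q.
Competitive equilibrium: 183.2 − 0.02Q = 44.95 + 0.1Q → Q* = 1152.0833, P* = 160.1583.
Marginal revenue: MR = 183.2 − 0.04Q. Set MR = MC: 183.2 − 0.04Q = 44.95 + 0.1Q → Q_m = 987.5.
Price P_m = 183.2 − 0.02·987.5 = 163.45; MC(Q_m) = 44.95 + 0.1·987.5 = 143.7.
Competitive Q* = 1152.0833, so ΔQ = 164.5833; wedge = 163.45 − 143.7 = 19.75.
The triangle = ½ × 164.5833 × 19.75 = $1625.26 thousand.

$1625.26 thousand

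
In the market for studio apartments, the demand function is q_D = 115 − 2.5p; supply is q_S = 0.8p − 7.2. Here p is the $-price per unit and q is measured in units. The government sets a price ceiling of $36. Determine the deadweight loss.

In inverse form: demand p = 46 − 0.4q, supply p = 9 + 1.25q.
Competitive equilibrium: 46 − 0.4q = 9 + 1.25q → q* = 22.4242, p* = 37.0303.
At the ceiling p = 36, quantity supplied = (36 − 9)/1.25 = 21.6.
Willingness to pay at q' = 21.6: 46 − 0.4·21.6 = 37.36.
Δq = 22.4242 − 21.6 = 0.8242; wedge = 37.36 − 36 = 1.36.
DWL = ½ × 0.8242 × 1.36 = $0.56.

$0.56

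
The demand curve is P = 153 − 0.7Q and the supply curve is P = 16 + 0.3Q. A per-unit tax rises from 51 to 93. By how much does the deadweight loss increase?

3024

Competitive equilibrium: 153 − 0.7Q = 16 + 0.3Q → Q* = 137, P* = 57.1.
For a per-unit tax t: ΔQ = t/1, so DWL = ½·t·(t/1) = t²/2.
At t = 51: DWL = 1300.5. At t = 93: DWL = 4324.5.
Increase = 4324.5 − 1300.5 = 3024.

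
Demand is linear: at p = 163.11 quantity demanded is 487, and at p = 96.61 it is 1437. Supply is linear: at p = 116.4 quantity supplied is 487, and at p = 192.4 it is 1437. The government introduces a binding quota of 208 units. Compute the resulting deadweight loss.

Demand slope = (96.61 − 163.11)/(1437 − 487) = −0.07, so p = 197.2 − 0.07q.
Supply slope = (192.4 − 116.4)/(1437 − 487) = 0.08, so p = 77.44 + 0.08q.
Competitive equilibrium: 197.2 − 0.07q = 77.44 + 0.08q → q* = 798.4, p* = 141.312.
At q = 208: demand price = 197.2 − 0.07·208 = 182.64; supply price = 77.44 + 0.08·208 = 94.08.
Δq = 798.4 − 208 = 590.4; wedge = 182.64 − 94.08 = 88.56.
Welfare loss = ½ × 590.4 × 88.56 = 26142.912.

26142.912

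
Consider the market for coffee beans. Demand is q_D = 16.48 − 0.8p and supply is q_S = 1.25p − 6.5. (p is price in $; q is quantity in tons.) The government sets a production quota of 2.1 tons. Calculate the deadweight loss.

$30.02

In inverse form: demand p = 20.6 − 1.25q, supply p = 5.2 + 0.8q.
Competitive equilibrium: 20.6 − 1.25q = 5.2 + 0.8q → q* = 7.5122, p* = 11.2098.
At q = 2.1: demand price = 20.6 − 1.25·2.1 = 17.975; supply price = 5.2 + 0.8·2.1 = 6.88.
Δq = 7.5122 − 2.1 = 5.4122; wedge = 17.975 − 6.88 = 11.095.
Welfare loss = ½ × 5.4122 × 11.095 = $30.02.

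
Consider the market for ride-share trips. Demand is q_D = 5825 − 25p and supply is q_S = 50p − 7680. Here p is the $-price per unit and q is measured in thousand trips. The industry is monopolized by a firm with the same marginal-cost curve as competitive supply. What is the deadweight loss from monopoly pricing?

$8405.81 thousand

In inverse form: demand p = 233 − 0.04q, supply p = 153.6 + 0.02q.
Competitive equilibrium: 233 − 0.04q = 153.6 + 0.02q → q* = 1323.3333, p* = 180.0667.
Marginal revenue: MR = 233 − 0.08q. Set MR = MC: 233 − 0.08q = 153.6 + 0.02q → q_m = 794.
Price p_m = 233 − 0.04·794 = 201.24; MC(q_m) = 153.6 + 0.02·794 = 169.48.
Competitive q* = 1323.3333, so Δq = 529.3333; wedge = 201.24 − 169.48 = 31.76.
Deadweight loss = ½ × 529.3333 × 31.76 = $8405.81 thousand.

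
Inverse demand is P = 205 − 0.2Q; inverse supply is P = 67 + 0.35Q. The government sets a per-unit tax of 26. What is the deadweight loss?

614.55

Competitive equilibrium: 205 − 0.2Q = 67 + 0.35Q → Q* = 250.9091, P* = 154.8182.
With the tax, the buyer price exceeds the seller price by 26: (205 − 0.2Q) − (67 + 0.35Q) = 26 → Q' = 203.6364.
ΔQ = 250.9091 − 203.6364 = 47.2727; the wedge equals the tax, 26.
DWL = ½ × 47.2727 × 26 = 614.55.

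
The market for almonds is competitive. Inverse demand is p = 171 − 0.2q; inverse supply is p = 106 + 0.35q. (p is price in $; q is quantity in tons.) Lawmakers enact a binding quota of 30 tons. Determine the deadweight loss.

$2138.41

Competitive equilibrium: 171 − 0.2q = 106 + 0.35q → q* = 118.1818, p* = 147.3636.
At q = 30: demand price = 171 − 0.2·30 = 165; supply price = 106 + 0.35·30 = 116.5.
Δq = 118.1818 − 30 = 88.1818; wedge = 165 − 116.5 = 48.5.
Welfare loss = ½ × 88.1818 × 48.5 = $2138.41.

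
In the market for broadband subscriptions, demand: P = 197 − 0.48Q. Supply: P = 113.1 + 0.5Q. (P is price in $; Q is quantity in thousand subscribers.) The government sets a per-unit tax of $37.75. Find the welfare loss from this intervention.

Competitive equilibrium: 197 − 0.48Q = 113.1 + 0.5Q → Q* = 85.6122, P* = 155.9061.
With the tax, the buyer price exceeds the seller price by 37.75: (197 − 0.48Q) − (113.1 + 0.5Q) = 37.75 → Q' = 47.0918.
ΔQ = 85.6122 − 47.0918 = 38.5204; the wedge equals the tax, 37.75.
Deadweight loss = ½ × 38.5204 × 37.75 = $727.07 thousand.

$727.07 thousand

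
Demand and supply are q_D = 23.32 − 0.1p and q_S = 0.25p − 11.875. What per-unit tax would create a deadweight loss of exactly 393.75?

105

In inverse form: demand p = 233.2 − 10q, supply p = 47.5 + 4q.
Competitive equilibrium: 233.2 − 10q = 47.5 + 4q → q* = 13.2643, p* = 100.5571.
A tax t gives Δq = t/14 and wedge t, so DWL = t²/28.
t²/28 = 393.75 → t² = 11025 → t = 105.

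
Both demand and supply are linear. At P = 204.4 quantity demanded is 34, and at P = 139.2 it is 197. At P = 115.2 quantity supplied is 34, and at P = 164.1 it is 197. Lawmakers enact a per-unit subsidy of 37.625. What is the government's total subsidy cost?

8096.09

Demand slope = (139.2 − 204.4)/(197 − 34) = −0.4, so P = 218 − 0.4Q.
Supply slope = (164.1 − 115.2)/(197 − 34) = 0.3, so P = 105 + 0.3Q.
Competitive equilibrium: 218 − 0.4Q = 105 + 0.3Q → Q* = 161.4286, P* = 153.4286.
The subsidy lowers effective supply by 37.625: P = 67.375 + 0.3Q.
New quantity: 218 − 0.4Q = 67.375 + 0.3Q → Q' = 215.1786.
Total subsidy cost = 37.625 × 215.1786 = 8096.09.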